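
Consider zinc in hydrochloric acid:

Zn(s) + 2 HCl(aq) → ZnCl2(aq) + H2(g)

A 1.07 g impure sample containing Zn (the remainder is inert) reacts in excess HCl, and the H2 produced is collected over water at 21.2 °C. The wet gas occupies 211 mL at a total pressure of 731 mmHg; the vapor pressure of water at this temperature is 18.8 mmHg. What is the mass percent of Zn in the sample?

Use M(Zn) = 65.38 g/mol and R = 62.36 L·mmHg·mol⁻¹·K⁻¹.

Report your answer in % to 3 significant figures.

P(H2) = 731 − 18.8 = 712.2 mmHg
n(H2) = PV/RT = (712.2 × 0.2110) / (62.36 × 294.35) = 0.008187 mol
n(Zn) = (1/1) × 0.008187 = 0.008187 mol
m(Zn) = 0.008187 × 65.38 = 0.5353 g
%Zn = 0.5353 / 1.07 × 100 = 50.03%

50.0 %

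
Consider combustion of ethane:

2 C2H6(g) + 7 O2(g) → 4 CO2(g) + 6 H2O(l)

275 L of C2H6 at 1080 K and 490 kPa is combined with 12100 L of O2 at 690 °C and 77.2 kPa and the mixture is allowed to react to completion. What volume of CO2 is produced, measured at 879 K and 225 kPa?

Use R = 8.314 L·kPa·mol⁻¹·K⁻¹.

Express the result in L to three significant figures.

975 L

n(C2H6) = PV/RT = (490 × 275) / (8.314 × 1080) = 15.01 mol
n(O2) = PV/RT = (77.2 × 12100) / (8.314 × 963.15) = 116.7 mol
For 15.01 mol C2H6, stoichiometry requires (7/2) × 15.01 = 52.53 mol O2; 116.7 mol is available, so C2H6 is limiting.
n(CO2) = (4/2) × 15.01 = 30.02 mol
V(CO2) = nRT/P = 30.02 × 8.314 × 879 / 225 = 975.1 L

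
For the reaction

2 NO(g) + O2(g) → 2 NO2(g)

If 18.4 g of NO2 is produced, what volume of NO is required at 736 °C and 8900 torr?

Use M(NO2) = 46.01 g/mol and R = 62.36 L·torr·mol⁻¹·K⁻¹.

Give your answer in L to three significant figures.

n(NO2) = 18.40 / 46.01 = 0.3999 mol
n(NO) = (2/2) × 0.3999 = 0.3999 mol
V = nRT/P = 0.3999 × 62.36 × 1009.15 / 8900 = 2.828 L

2.83 L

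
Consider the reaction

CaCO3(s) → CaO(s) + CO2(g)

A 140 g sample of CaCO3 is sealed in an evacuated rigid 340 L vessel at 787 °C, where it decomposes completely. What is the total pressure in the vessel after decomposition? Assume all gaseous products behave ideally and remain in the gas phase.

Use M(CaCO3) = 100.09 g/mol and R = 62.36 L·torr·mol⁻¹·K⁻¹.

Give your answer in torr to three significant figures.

272 torr

n(CaCO3) = 140 / 100.09 = 1.399 mol
n(gas produced) = (1/1) × 1.399 = 1.399 mol
P = nRT/V = 1.399 × 62.36 × 1060.15 / 340 = 272.0 torr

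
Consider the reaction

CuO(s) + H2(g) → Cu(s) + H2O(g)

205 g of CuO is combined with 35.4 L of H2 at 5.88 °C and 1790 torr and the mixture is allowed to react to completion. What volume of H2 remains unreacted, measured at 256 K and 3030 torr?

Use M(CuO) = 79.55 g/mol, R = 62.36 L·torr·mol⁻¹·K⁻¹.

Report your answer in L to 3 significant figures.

n(CuO) = 205 / 79.55 = 2.577 mol
n(H2) = PV/RT = (1790 × 35.4) / (62.36 × 279.03) = 3.642 mol
For 2.577 mol CuO, stoichiometry requires (1/1) × 2.577 = 2.577 mol H2; 3.642 mol is available, so CuO is limiting.
n(H2) consumed = (1/1) × 2.577 = 2.577 mol; remaining = 3.642 − 2.577 = 1.065 mol
V(H2) = nRT/P = 1.065 × 62.36 × 256 / 3030 = 5.611 L

5.61 L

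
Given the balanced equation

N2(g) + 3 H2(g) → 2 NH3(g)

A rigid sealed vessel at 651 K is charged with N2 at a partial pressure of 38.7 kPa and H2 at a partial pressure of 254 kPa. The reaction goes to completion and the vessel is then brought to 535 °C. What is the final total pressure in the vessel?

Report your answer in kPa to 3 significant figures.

267 kPa

Because the vessel is rigid and T is held at 651 K, work the stoichiometry in partial pressures (P_i = n_iRT/V).
P(H2) required for 38.7 kPa of N2 = (3/1) × 38.7 = 116.1 kPa; available 254 kPa, so N2 is limiting.
P(H2) remaining = 254 − (3/1) × 38.7 = 137.9 kPa
P(gaseous products) = (2)/1 × 38.7 = 77.40 kPa
P_total at 651 K = 137.9 + 77.40 = 215.3 kPa
Scaling to 535 °C: P = 215.3 × 808.15/651 = 267.3 kPa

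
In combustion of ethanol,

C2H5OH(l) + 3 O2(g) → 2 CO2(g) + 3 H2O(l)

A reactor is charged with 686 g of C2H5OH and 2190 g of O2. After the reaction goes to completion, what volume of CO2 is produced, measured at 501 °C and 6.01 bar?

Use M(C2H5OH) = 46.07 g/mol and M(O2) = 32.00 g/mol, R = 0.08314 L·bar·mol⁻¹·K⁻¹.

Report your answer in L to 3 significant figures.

319 L

n(C2H5OH) = 686 / 46.07 = 14.89 mol
n(O2) = 2190 / 32.00 = 68.44 mol
For 14.89 mol C2H5OH, stoichiometry requires (3/1) × 14.89 = 44.67 mol O2; 68.44 mol is available, so C2H5OH is limiting.
n(CO2) = (2/1) × 14.89 = 29.78 mol
V(CO2) = nRT/P = 29.78 × 0.08314 × 774.15 / 6.01 = 318.9 L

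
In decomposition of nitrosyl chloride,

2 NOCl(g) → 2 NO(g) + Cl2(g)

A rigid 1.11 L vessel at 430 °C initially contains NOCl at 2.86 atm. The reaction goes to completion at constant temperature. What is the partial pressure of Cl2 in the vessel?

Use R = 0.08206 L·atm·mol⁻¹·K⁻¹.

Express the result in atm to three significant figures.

n(NOCl)₀ = PV/RT = (2.86 × 1.11) / (0.08206 × 703.15) = 0.05502 mol
n(Cl2) = (1/2) × 0.05502 = 0.02751 mol
P(Cl2) = nRT/V = 0.02751 × 0.08206 × 703.15 / 1.11 = 1.430 atm

1.43 atm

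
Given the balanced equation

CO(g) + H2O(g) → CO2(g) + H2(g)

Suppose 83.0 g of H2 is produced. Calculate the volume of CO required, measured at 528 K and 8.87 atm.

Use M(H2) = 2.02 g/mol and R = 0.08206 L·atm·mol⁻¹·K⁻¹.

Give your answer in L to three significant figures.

201 L

n(H2) = 83.00 / 2.02 = 41.09 mol
n(CO) = (1/1) × 41.09 = 41.09 mol
V = nRT/P = 41.09 × 0.08206 × 528 / 8.87 = 200.7 L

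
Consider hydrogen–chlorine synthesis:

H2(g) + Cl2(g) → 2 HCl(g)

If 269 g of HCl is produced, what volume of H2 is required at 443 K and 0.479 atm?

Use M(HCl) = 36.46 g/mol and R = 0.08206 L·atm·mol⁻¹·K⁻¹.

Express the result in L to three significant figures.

280 L

n(HCl) = 269.0 / 36.46 = 7.378 mol
n(H2) = (1/2) × 7.378 = 3.689 mol
V = nRT/P = 3.689 × 0.08206 × 443 / 0.479 = 280.0 L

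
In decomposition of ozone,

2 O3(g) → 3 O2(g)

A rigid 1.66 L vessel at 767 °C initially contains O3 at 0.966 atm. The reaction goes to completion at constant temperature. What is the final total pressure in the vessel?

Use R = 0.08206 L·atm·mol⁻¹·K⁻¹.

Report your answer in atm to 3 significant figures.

At constant T and V, P ∝ n(gas): 2 mol gas → 3 mol gas.
P_final = (3/2) × 0.966 = 1.449 atm

1.45 atm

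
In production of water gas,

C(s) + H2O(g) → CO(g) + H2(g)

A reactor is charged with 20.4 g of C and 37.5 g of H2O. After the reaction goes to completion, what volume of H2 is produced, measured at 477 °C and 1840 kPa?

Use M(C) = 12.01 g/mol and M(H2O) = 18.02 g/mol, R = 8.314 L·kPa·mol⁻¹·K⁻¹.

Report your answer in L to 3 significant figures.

n(C) = 20.4 / 12.01 = 1.699 mol
n(H2O) = 37.5 / 18.02 = 2.081 mol
For 1.699 mol C, stoichiometry requires (1/1) × 1.699 = 1.699 mol H2O; 2.081 mol is available, so C is limiting.
n(H2) = (1/1) × 1.699 = 1.699 mol
V(H2) = nRT/P = 1.699 × 8.314 × 750.15 / 1840 = 5.759 L

5.76 L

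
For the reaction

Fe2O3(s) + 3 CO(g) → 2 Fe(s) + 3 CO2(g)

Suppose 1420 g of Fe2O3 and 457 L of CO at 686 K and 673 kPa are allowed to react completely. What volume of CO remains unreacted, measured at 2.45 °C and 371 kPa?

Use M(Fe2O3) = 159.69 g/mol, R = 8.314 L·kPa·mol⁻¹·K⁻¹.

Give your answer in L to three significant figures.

n(Fe2O3) = 1420 / 159.69 = 8.892 mol
n(CO) = PV/RT = (673 × 457) / (8.314 × 686) = 53.93 mol
For 8.892 mol Fe2O3, stoichiometry requires (3/1) × 8.892 = 26.68 mol CO; 53.93 mol is available, so Fe2O3 is limiting.
n(CO) consumed = (3/1) × 8.892 = 26.68 mol; remaining = 53.93 − 26.68 = 27.25 mol
V(CO) = nRT/P = 27.25 × 8.314 × 275.6 / 371 = 168.3 L

168 L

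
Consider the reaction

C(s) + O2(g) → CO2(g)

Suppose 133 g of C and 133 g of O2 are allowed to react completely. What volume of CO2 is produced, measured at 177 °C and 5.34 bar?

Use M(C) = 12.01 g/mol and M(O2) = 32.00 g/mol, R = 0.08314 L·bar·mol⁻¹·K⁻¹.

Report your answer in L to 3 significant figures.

n(C) = 133 / 12.01 = 11.07 mol
n(O2) = 133 / 32.00 = 4.156 mol
For 11.07 mol C, stoichiometry requires (1/1) × 11.07 = 11.07 mol O2; 4.156 mol is available, so O2 is limiting.
n(CO2) = (1/1) × 4.156 = 4.156 mol
V(CO2) = nRT/P = 4.156 × 0.08314 × 450.15 / 5.34 = 29.13 L

29.1 L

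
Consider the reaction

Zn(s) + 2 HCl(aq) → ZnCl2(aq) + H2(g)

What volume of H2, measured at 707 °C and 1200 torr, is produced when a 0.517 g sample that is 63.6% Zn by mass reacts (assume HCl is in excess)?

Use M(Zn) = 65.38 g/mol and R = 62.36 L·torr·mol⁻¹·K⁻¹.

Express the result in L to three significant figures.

0.256 L

mass of Zn = 0.517 × 63.6/100 = 0.3288 g
n(Zn) = 0.3288 / 65.38 = 0.005029 mol
n(H2) = (1/1) × 0.005029 = 0.005029 mol
V = nRT/P = 0.005029 × 62.36 × 980.15 / 1200 = 0.2562 L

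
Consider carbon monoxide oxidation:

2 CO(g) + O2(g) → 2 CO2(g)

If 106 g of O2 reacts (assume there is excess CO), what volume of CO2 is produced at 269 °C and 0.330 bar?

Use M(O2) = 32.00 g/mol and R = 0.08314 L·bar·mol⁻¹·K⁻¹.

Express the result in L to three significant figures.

905 L

n(O2) = 106.0 / 32.00 = 3.312 mol
n(CO2) = (2/1) × 3.312 = 6.624 mol
V = nRT/P = 6.624 × 0.08314 × 542.15 / 0.330 = 904.8 L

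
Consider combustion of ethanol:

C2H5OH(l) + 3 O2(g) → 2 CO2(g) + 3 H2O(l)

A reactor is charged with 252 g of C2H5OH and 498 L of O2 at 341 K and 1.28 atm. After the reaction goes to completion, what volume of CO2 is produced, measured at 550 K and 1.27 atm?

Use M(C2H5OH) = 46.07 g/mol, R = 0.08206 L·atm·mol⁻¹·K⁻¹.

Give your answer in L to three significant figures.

389 L

n(C2H5OH) = 252 / 46.07 = 5.470 mol
n(O2) = PV/RT = (1.28 × 498) / (0.08206 × 341) = 22.78 mol
For 5.470 mol C2H5OH, stoichiometry requires (3/1) × 5.470 = 16.41 mol O2; 22.78 mol is available, so C2H5OH is limiting.
n(CO2) = (2/1) × 5.470 = 10.94 mol
V(CO2) = nRT/P = 10.94 × 0.08206 × 550 / 1.27 = 388.8 L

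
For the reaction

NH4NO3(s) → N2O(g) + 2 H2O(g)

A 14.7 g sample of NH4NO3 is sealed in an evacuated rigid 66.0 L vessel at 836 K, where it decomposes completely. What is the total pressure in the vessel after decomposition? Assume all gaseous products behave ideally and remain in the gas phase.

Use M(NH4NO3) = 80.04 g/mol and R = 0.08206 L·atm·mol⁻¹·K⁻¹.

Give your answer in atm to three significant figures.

0.573 atm

n(NH4NO3) = 14.7 / 80.04 = 0.1837 mol
n(gas produced) = (3/1) × 0.1837 = 0.5511 mol
P = nRT/V = 0.5511 × 0.08206 × 836 / 66.0 = 0.5728 atm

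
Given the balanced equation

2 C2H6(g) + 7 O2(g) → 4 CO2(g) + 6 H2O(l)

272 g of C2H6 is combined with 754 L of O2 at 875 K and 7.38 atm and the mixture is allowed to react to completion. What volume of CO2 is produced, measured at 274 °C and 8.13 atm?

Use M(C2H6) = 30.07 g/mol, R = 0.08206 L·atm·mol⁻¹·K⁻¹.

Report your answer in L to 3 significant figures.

99.9 L

n(C2H6) = 272 / 30.07 = 9.046 mol
n(O2) = PV/RT = (7.38 × 754) / (0.08206 × 875) = 77.50 mol
For 9.046 mol C2H6, stoichiometry requires (7/2) × 9.046 = 31.66 mol O2; 77.50 mol is available, so C2H6 is limiting.
n(CO2) = (4/2) × 9.046 = 18.09 mol
V(CO2) = nRT/P = 18.09 × 0.08206 × 547.15 / 8.13 = 99.90 L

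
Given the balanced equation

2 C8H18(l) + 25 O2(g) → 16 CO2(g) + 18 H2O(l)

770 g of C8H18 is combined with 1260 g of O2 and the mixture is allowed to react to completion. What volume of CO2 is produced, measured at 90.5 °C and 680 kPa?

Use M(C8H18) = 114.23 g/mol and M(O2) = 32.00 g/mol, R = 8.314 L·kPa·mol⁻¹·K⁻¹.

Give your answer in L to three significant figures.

112 L

n(C8H18) = 770 / 114.23 = 6.741 mol
n(O2) = 1260 / 32.00 = 39.38 mol
For 6.741 mol C8H18, stoichiometry requires (25/2) × 6.741 = 84.26 mol O2; 39.38 mol is available, so O2 is limiting.
n(CO2) = (16/25) × 39.38 = 25.20 mol
V(CO2) = nRT/P = 25.20 × 8.314 × 363.65 / 680 = 112.0 L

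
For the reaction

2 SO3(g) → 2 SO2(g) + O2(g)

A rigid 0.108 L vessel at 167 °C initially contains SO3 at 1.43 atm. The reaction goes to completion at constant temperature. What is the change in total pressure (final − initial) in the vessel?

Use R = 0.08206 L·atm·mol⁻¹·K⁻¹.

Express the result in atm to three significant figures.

Rigid vessel, constant T ⇒ P scales with total gas moles (2 → 3).
P_final = (3/2) × 1.43 = 2.145 atm; ΔP = 2.145 − 1.43 = 0.7150 atm

0.715 atm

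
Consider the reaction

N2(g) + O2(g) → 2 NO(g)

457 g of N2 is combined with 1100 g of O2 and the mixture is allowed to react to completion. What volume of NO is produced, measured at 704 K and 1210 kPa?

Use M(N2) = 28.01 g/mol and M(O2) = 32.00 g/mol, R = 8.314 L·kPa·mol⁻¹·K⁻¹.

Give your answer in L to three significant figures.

n(N2) = 457 / 28.01 = 16.32 mol
n(O2) = 1100 / 32.00 = 34.38 mol
For 16.32 mol N2, stoichiometry requires (1/1) × 16.32 = 16.32 mol O2; 34.38 mol is available, so N2 is limiting.
n(NO) = (2/1) × 16.32 = 32.64 mol
V(NO) = nRT/P = 32.64 × 8.314 × 704 / 1210 = 157.9 L

158 L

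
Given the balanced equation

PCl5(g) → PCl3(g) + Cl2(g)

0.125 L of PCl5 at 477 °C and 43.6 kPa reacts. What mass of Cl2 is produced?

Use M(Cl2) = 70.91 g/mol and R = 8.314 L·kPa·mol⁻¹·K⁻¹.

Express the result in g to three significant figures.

0.0620 g

n(PCl5) = PV/RT = (43.6 × 0.125) / (8.314 × 750.15) = 0.0008739 mol
n(Cl2) = (1/1) × 0.0008739 = 0.0008739 mol
m(Cl2) = 0.0008739 × 70.91 = 0.06197 g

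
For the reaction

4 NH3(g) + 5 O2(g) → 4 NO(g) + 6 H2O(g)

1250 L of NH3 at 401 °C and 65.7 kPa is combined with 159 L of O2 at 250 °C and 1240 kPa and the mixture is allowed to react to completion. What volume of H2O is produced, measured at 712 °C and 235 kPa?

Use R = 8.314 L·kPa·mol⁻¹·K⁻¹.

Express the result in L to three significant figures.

n(NH3) = PV/RT = (65.7 × 1250) / (8.314 × 674.15) = 14.65 mol
n(O2) = PV/RT = (1240 × 159) / (8.314 × 523.15) = 45.33 mol
For 14.65 mol NH3, stoichiometry requires (5/4) × 14.65 = 18.31 mol O2; 45.33 mol is available, so NH3 is limiting.
n(H2O) = (6/4) × 14.65 = 21.98 mol
V(H2O) = nRT/P = 21.98 × 8.314 × 985.15 / 235 = 766.1 L

766 L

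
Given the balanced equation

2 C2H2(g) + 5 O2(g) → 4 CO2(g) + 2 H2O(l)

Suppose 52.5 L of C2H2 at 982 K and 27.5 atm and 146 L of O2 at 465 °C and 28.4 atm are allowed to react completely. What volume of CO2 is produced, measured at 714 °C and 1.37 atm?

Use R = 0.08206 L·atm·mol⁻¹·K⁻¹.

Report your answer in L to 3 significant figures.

2120 L

n(C2H2) = PV/RT = (27.5 × 52.5) / (0.08206 × 982) = 17.92 mol
n(O2) = PV/RT = (28.4 × 146) / (0.08206 × 738.15) = 68.45 mol
For 17.92 mol C2H2, stoichiometry requires (5/2) × 17.92 = 44.80 mol O2; 68.45 mol is available, so C2H2 is limiting.
n(CO2) = (4/2) × 17.92 = 35.84 mol
V(CO2) = nRT/P = 35.84 × 0.08206 × 987.15 / 1.37 = 2119 L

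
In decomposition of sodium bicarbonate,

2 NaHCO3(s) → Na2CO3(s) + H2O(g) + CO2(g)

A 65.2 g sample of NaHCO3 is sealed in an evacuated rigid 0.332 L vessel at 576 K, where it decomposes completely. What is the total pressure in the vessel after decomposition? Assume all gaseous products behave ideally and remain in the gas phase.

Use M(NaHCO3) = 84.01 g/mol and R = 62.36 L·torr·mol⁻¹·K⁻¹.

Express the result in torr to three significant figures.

n(NaHCO3) = 65.2 / 84.01 = 0.7761 mol
n(gas produced) = (2/2) × 0.7761 = 0.7761 mol
P = nRT/V = 0.7761 × 62.36 × 576 / 0.332 = 83970 torr

84000 torr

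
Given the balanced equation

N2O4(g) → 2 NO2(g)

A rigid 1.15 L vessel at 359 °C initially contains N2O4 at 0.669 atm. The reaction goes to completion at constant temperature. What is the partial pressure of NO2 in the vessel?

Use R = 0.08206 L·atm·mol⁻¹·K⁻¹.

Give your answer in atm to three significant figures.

n(N2O4)₀ = PV/RT = (0.669 × 1.15) / (0.08206 × 632.15) = 0.01483 mol
n(NO2) = (2/1) × 0.01483 = 0.02966 mol
P(NO2) = nRT/V = 0.02966 × 0.08206 × 632.15 / 1.15 = 1.338 atm

1.34 atm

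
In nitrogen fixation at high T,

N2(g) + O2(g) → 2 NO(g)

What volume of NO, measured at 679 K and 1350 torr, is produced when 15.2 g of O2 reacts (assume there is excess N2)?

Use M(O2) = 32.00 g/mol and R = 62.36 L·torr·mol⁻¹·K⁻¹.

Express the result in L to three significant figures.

n(O2) = 15.20 / 32.00 = 0.4750 mol
n(NO) = (2/1) × 0.4750 = 0.9500 mol
V = nRT/P = 0.9500 × 62.36 × 679 / 1350 = 29.80 L

29.8 L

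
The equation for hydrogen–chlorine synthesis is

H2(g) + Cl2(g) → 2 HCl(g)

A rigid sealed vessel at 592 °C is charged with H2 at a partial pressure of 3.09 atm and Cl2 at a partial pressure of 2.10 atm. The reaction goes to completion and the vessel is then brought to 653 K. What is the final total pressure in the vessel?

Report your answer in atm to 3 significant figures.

3.92 atm

Because the vessel is rigid and T is held at 592 °C, work the stoichiometry in partial pressures (P_i = n_iRT/V).
P(Cl2) required for 3.09 atm of H2 = (1/1) × 3.09 = 3.090 atm; available 2.10 atm, so Cl2 is limiting.
P(H2) remaining = 3.09 − (1/1) × 2.10 = 0.9900 atm
P(gaseous products) = (2)/1 × 2.10 = 4.200 atm
P_total at 592 °C = 0.9900 + 4.200 = 5.190 atm
Scaling to 653 K: P = 5.190 × 653/865.15 = 3.917 atm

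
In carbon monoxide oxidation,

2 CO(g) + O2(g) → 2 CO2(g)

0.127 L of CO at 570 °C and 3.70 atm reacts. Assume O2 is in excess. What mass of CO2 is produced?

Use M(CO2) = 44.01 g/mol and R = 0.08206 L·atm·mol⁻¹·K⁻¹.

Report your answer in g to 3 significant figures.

n(CO) = PV/RT = (3.70 × 0.127) / (0.08206 × 843.15) = 0.006792 mol
n(CO2) = (2/2) × 0.006792 = 0.006792 mol
m(CO2) = 0.006792 × 44.01 = 0.2989 g

0.299 g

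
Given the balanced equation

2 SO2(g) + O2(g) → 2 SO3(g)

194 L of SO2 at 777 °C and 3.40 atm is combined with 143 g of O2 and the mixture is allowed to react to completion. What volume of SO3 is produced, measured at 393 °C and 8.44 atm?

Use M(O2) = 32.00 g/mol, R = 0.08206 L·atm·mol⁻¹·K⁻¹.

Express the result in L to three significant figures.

n(SO2) = PV/RT = (3.40 × 194) / (0.08206 × 1050.15) = 7.654 mol
n(O2) = 143 / 32.00 = 4.469 mol
For 7.654 mol SO2, stoichiometry requires (1/2) × 7.654 = 3.827 mol O2; 4.469 mol is available, so SO2 is limiting.
n(SO3) = (2/2) × 7.654 = 7.654 mol
V(SO3) = nRT/P = 7.654 × 0.08206 × 666.15 / 8.44 = 49.57 L

49.6 L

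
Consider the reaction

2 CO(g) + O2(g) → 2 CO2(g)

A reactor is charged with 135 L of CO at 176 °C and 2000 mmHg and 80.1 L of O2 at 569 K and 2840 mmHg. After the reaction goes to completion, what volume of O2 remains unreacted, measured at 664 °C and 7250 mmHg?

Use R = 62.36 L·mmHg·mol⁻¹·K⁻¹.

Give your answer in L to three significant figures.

n(CO) = PV/RT = (2000 × 135) / (62.36 × 449.15) = 9.640 mol
n(O2) = PV/RT = (2840 × 80.1) / (62.36 × 569) = 6.411 mol
For 9.640 mol CO, stoichiometry requires (1/2) × 9.640 = 4.820 mol O2; 6.411 mol is available, so CO is limiting.
n(O2) consumed = (1/2) × 9.640 = 4.820 mol; remaining = 6.411 − 4.820 = 1.591 mol
V(O2) = nRT/P = 1.591 × 62.36 × 937.15 / 7250 = 12.82 L

12.8 L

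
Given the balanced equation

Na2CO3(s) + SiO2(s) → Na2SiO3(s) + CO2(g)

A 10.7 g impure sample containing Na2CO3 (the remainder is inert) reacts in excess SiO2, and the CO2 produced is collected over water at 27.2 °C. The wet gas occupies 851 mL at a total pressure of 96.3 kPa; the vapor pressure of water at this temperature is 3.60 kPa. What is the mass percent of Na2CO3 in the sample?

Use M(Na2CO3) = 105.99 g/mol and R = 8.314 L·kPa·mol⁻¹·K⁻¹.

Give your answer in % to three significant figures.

P(CO2) = 96.3 − 3.60 = 92.70 kPa
n(CO2) = PV/RT = (92.70 × 0.8510) / (8.314 × 300.35) = 0.03159 mol
n(Na2CO3) = (1/1) × 0.03159 = 0.03159 mol
m(Na2CO3) = 0.03159 × 105.99 = 3.348 g
%Na2CO3 = 3.348 / 10.7 × 100 = 31.29%

31.3 %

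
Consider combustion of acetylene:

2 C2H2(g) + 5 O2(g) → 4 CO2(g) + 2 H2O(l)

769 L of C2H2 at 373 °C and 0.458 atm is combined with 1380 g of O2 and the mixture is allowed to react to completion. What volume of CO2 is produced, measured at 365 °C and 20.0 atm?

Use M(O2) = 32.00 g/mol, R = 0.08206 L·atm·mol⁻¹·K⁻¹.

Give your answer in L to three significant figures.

34.8 L

n(C2H2) = PV/RT = (0.458 × 769) / (0.08206 × 646.15) = 6.642 mol
n(O2) = 1380 / 32.00 = 43.12 mol
For 6.642 mol C2H2, stoichiometry requires (5/2) × 6.642 = 16.61 mol O2; 43.12 mol is available, so C2H2 is limiting.
n(CO2) = (4/2) × 6.642 = 13.28 mol
V(CO2) = nRT/P = 13.28 × 0.08206 × 638.15 / 20.0 = 34.77 L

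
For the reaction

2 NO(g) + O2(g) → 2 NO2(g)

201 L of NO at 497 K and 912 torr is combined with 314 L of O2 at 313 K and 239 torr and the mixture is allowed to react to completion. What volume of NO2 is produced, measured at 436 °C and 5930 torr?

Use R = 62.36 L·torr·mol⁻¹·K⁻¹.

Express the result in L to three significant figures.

n(NO) = PV/RT = (912 × 201) / (62.36 × 497) = 5.915 mol
n(O2) = PV/RT = (239 × 314) / (62.36 × 313) = 3.845 mol
For 5.915 mol NO, stoichiometry requires (1/2) × 5.915 = 2.958 mol O2; 3.845 mol is available, so NO is limiting.
n(NO2) = (2/2) × 5.915 = 5.915 mol
V(NO2) = nRT/P = 5.915 × 62.36 × 709.15 / 5930 = 44.11 L

44.1 L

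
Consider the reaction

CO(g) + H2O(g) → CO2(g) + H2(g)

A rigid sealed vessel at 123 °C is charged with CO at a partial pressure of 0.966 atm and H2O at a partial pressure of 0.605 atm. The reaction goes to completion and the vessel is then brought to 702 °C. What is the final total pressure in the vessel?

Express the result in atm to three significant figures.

3.87 atm

With V and T fixed, P_i ∝ n_i, so the mole ratios apply directly to partial pressures at 123 °C.
P(H2O) required for 0.966 atm of CO = (1/1) × 0.966 = 0.9660 atm; available 0.605 atm, so H2O is limiting.
P(CO) remaining = 0.966 − (1/1) × 0.605 = 0.3610 atm
P(gaseous products) = (1+1)/1 × 0.605 = 1.210 atm
P_total at 123 °C = 0.3610 + 1.210 = 1.571 atm
Scaling to 702 °C: P = 1.571 × 975.15/396.15 = 3.867 atm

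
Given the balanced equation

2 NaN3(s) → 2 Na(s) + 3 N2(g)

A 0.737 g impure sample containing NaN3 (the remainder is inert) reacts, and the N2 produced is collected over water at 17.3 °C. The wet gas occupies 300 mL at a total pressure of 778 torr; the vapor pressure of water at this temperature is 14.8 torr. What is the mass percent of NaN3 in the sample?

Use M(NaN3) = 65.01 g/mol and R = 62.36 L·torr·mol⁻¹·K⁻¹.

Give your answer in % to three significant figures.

P(N2) = 778 − 14.8 = 763.2 torr
n(N2) = PV/RT = (763.2 × 0.3000) / (62.36 × 290.45) = 0.01264 mol
n(NaN3) = (2/3) × 0.01264 = 0.008427 mol
m(NaN3) = 0.008427 × 65.01 = 0.5478 g
%NaN3 = 0.5478 / 0.737 × 100 = 74.33%

74.3 %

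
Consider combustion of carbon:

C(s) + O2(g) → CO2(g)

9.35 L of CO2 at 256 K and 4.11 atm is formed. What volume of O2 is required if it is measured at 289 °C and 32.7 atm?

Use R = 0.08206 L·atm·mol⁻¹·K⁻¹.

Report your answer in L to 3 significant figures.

n(CO2) = PV/RT = (4.11 × 9.35) / (0.08206 × 256) = 1.829 mol
n(O2) = (1/1) × 1.829 = 1.829 mol
V = nRT/P = 1.829 × 0.08206 × 562.15 / 32.7 = 2.580 L

2.58 L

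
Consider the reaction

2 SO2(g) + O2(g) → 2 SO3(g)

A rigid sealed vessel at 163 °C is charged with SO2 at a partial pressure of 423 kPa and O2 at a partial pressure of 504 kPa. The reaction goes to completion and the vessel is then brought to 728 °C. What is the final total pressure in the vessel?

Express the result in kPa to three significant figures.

1640 kPa

Because the vessel is rigid and T is held at 163 °C, work the stoichiometry in partial pressures (P_i = n_iRT/V).
P(O2) required for 423 kPa of SO2 = (1/2) × 423 = 211.5 kPa; available 504 kPa, so SO2 is limiting.
P(O2) remaining = 504 − (1/2) × 423 = 292.5 kPa
P(gaseous products) = (2)/2 × 423 = 423.0 kPa
P_total at 163 °C = 292.5 + 423.0 = 715.5 kPa
Scaling to 728 °C: P = 715.5 × 1001.15/436.15 = 1642 kPa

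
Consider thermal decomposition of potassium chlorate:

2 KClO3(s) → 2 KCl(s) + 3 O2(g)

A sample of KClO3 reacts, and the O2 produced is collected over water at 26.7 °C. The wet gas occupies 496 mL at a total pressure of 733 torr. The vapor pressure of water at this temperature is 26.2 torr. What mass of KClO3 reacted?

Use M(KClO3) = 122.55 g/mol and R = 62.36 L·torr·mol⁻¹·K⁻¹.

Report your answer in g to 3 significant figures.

1.53 g

P(O2) = 733 − 26.2 = 706.8 torr
n(O2) = PV/RT = (706.8 × 0.4960) / (62.36 × 299.85) = 0.01875 mol
n(KClO3) = (2/3) × 0.01875 = 0.01250 mol
m(KClO3) = 0.01250 × 122.55 = 1.532 g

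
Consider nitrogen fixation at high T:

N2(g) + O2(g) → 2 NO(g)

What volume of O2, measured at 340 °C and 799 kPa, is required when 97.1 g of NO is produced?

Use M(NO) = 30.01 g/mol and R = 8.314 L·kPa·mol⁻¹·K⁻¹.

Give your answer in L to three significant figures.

n(NO) = 97.10 / 30.01 = 3.236 mol
n(O2) = (1/2) × 3.236 = 1.618 mol
V = nRT/P = 1.618 × 8.314 × 613.15 / 799 = 10.32 L

10.3 L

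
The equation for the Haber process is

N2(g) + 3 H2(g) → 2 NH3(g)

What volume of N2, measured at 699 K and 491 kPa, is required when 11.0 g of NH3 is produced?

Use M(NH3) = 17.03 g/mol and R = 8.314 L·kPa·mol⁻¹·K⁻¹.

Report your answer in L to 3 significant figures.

3.82 L

n(NH3) = 11.00 / 17.03 = 0.6459 mol
n(N2) = (1/2) × 0.6459 = 0.3230 mol
V = nRT/P = 0.3230 × 8.314 × 699 / 491 = 3.823 L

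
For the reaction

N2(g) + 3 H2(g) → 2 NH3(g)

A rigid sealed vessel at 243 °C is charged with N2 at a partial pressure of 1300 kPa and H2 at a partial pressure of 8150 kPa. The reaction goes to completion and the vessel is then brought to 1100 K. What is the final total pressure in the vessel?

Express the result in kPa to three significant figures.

14600 kPa

At constant V, partial pressures at 243 °C are proportional to moles, so apply stoichiometry directly to pressures.
P(H2) required for 1300 kPa of N2 = (3/1) × 1300 = 3900 kPa; available 8150 kPa, so N2 is limiting.
P(H2) remaining = 8150 − (3/1) × 1300 = 4250 kPa
P(gaseous products) = (2)/1 × 1300 = 2600 kPa
P_total at 243 °C = 4250 + 2600 = 6850 kPa
Scaling to 1100 K: P = 6850 × 1100/516.15 = 14600 kPa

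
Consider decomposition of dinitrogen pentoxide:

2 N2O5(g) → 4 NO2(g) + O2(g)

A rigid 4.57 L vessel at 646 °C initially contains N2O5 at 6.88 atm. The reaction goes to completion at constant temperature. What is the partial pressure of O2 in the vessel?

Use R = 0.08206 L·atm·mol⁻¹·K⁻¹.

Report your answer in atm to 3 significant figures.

n(N2O5)₀ = PV/RT = (6.88 × 4.57) / (0.08206 × 919.15) = 0.4169 mol
n(O2) = (1/2) × 0.4169 = 0.2084 mol
P(O2) = nRT/V = 0.2084 × 0.08206 × 919.15 / 4.57 = 3.440 atm

3.44 atm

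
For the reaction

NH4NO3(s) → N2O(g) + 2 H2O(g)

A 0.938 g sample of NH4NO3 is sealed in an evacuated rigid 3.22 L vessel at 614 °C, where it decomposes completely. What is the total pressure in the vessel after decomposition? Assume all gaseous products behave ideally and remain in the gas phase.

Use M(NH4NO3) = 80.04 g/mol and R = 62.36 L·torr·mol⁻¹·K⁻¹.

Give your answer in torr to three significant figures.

604 torr

n(NH4NO3) = 0.938 / 80.04 = 0.01172 mol
n(gas produced) = (3/1) × 0.01172 = 0.03516 mol
P = nRT/V = 0.03516 × 62.36 × 887.15 / 3.22 = 604.1 torr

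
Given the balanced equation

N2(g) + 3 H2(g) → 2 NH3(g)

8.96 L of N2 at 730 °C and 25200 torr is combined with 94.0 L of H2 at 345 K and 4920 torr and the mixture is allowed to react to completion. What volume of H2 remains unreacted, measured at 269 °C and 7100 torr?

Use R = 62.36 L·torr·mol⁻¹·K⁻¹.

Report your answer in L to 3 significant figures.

50.8 L

n(N2) = PV/RT = (25200 × 8.96) / (62.36 × 1003.15) = 3.609 mol
n(H2) = PV/RT = (4920 × 94.0) / (62.36 × 345) = 21.50 mol
For 3.609 mol N2, stoichiometry requires (3/1) × 3.609 = 10.83 mol H2; 21.50 mol is available, so N2 is limiting.
n(H2) consumed = (3/1) × 3.609 = 10.83 mol; remaining = 21.50 − 10.83 = 10.67 mol
V(H2) = nRT/P = 10.67 × 62.36 × 542.15 / 7100 = 50.81 L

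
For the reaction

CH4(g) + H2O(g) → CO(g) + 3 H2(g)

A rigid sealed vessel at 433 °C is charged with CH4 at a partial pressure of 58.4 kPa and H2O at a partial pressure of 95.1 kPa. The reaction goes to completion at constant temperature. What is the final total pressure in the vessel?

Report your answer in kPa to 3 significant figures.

With V and T fixed, P_i ∝ n_i, so the mole ratios apply directly to partial pressures at 433 °C.
P(H2O) required for 58.4 kPa of CH4 = (1/1) × 58.4 = 58.40 kPa; available 95.1 kPa, so CH4 is limiting.
P(H2O) remaining = 95.1 − (1/1) × 58.4 = 36.70 kPa
P(gaseous products) = (1+3)/1 × 58.4 = 233.6 kPa
P_total at 433 °C = 36.70 + 233.6 = 270.3 kPa

270 kPa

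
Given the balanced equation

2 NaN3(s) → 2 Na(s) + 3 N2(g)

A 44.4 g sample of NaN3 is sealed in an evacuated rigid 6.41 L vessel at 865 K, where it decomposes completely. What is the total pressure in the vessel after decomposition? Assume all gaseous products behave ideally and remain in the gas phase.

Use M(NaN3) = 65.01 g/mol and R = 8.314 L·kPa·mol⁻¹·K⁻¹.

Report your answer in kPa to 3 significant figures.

1150 kPa

n(NaN3) = 44.4 / 65.01 = 0.6830 mol
n(gas produced) = (3/2) × 0.6830 = 1.025 mol
P = nRT/V = 1.025 × 8.314 × 865 / 6.41 = 1150 kPa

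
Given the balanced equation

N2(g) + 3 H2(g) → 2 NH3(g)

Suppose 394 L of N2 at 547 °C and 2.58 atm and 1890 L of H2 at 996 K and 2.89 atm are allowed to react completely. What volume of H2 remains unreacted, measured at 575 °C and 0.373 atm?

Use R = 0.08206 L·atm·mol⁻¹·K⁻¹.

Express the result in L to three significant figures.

n(N2) = PV/RT = (2.58 × 394) / (0.08206 × 820.15) = 15.10 mol
n(H2) = PV/RT = (2.89 × 1890) / (0.08206 × 996) = 66.83 mol
For 15.10 mol N2, stoichiometry requires (3/1) × 15.10 = 45.30 mol H2; 66.83 mol is available, so N2 is limiting.
n(H2) consumed = (3/1) × 15.10 = 45.30 mol; remaining = 66.83 − 45.30 = 21.53 mol
V(H2) = nRT/P = 21.53 × 0.08206 × 848.15 / 0.373 = 4017 L

4020 L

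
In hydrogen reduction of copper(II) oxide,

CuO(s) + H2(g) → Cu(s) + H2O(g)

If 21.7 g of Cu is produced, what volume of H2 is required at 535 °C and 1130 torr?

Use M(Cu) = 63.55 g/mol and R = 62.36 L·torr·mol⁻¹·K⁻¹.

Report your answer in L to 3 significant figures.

n(Cu) = 21.70 / 63.55 = 0.3415 mol
n(H2) = (1/1) × 0.3415 = 0.3415 mol
V = nRT/P = 0.3415 × 62.36 × 808.15 / 1130 = 15.23 L

15.2 L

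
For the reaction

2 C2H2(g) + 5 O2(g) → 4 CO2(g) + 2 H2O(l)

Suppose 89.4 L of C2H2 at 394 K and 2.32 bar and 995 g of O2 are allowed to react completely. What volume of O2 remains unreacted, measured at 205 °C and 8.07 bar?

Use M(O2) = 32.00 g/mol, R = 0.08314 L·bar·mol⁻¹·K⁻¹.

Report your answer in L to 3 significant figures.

n(C2H2) = PV/RT = (2.32 × 89.4) / (0.08314 × 394) = 6.332 mol
n(O2) = 995 / 32.00 = 31.09 mol
For 6.332 mol C2H2, stoichiometry requires (5/2) × 6.332 = 15.83 mol O2; 31.09 mol is available, so C2H2 is limiting.
n(O2) consumed = (5/2) × 6.332 = 15.83 mol; remaining = 31.09 − 15.83 = 15.26 mol
V(O2) = nRT/P = 15.26 × 0.08314 × 478.15 / 8.07 = 75.17 L

75.2 L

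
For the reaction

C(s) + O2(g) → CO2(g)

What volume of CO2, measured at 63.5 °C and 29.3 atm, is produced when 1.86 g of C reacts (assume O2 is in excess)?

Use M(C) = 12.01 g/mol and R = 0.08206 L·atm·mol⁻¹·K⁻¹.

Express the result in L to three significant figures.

n(C) = 1.860 / 12.01 = 0.1549 mol
n(CO2) = (1/1) × 0.1549 = 0.1549 mol
V = nRT/P = 0.1549 × 0.08206 × 336.65 / 29.3 = 0.1460 L

0.146 L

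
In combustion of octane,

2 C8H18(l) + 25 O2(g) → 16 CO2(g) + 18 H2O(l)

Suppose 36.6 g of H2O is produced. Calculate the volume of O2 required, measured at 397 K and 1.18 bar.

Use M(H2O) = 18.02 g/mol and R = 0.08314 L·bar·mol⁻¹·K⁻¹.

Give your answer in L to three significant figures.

n(H2O) = 36.60 / 18.02 = 2.031 mol
n(O2) = (25/18) × 2.031 = 2.821 mol
V = nRT/P = 2.821 × 0.08314 × 397 / 1.18 = 78.91 L

78.9 L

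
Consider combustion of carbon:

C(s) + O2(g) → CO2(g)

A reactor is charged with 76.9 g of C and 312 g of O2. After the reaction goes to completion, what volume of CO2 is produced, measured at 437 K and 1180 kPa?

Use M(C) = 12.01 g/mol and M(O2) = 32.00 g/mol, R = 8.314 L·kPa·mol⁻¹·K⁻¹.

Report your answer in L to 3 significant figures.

n(C) = 76.9 / 12.01 = 6.403 mol
n(O2) = 312 / 32.00 = 9.750 mol
For 6.403 mol C, stoichiometry requires (1/1) × 6.403 = 6.403 mol O2; 9.750 mol is available, so C is limiting.
n(CO2) = (1/1) × 6.403 = 6.403 mol
V(CO2) = nRT/P = 6.403 × 8.314 × 437 / 1180 = 19.71 L

19.7 L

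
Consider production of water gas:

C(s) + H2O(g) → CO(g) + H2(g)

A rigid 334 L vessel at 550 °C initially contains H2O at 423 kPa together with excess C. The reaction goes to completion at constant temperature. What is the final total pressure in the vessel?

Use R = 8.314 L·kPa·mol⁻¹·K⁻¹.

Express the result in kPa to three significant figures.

846 kPa

Rigid vessel, constant T ⇒ P scales with total gas moles (1 → 2).
P_final = (2/1) × 423 = 846.0 kPa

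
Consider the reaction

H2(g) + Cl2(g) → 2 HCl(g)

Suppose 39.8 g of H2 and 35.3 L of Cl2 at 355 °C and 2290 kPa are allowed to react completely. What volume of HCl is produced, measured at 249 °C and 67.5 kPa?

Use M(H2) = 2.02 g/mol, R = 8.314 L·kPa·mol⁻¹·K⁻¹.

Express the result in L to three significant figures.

n(H2) = 39.8 / 2.02 = 19.70 mol
n(Cl2) = PV/RT = (2290 × 35.3) / (8.314 × 628.15) = 15.48 mol
For 19.70 mol H2, stoichiometry requires (1/1) × 19.70 = 19.70 mol Cl2; 15.48 mol is available, so Cl2 is limiting.
n(HCl) = (2/1) × 15.48 = 30.96 mol
V(HCl) = nRT/P = 30.96 × 8.314 × 522.15 / 67.5 = 1991 L

1990 L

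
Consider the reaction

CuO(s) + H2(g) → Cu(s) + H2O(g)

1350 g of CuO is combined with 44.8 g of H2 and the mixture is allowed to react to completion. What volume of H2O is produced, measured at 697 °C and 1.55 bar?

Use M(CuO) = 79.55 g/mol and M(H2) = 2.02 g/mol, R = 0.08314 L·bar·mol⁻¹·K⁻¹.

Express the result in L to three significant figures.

n(CuO) = 1350 / 79.55 = 16.97 mol
n(H2) = 44.8 / 2.02 = 22.18 mol
For 16.97 mol CuO, stoichiometry requires (1/1) × 16.97 = 16.97 mol H2; 22.18 mol is available, so CuO is limiting.
n(H2O) = (1/1) × 16.97 = 16.97 mol
V(H2O) = nRT/P = 16.97 × 0.08314 × 970.15 / 1.55 = 883.1 L

883 L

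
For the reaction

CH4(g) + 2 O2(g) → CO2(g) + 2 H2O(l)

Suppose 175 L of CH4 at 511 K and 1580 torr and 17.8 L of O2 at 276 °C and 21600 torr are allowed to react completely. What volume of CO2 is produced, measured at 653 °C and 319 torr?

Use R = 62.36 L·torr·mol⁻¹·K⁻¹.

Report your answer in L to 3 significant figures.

n(CH4) = PV/RT = (1580 × 175) / (62.36 × 511) = 8.677 mol
n(O2) = PV/RT = (21600 × 17.8) / (62.36 × 549.15) = 11.23 mol
For 8.677 mol CH4, stoichiometry requires (2/1) × 8.677 = 17.35 mol O2; 11.23 mol is available, so O2 is limiting.
n(CO2) = (1/2) × 11.23 = 5.615 mol
V(CO2) = nRT/P = 5.615 × 62.36 × 926.15 / 319 = 1017 L

1020 L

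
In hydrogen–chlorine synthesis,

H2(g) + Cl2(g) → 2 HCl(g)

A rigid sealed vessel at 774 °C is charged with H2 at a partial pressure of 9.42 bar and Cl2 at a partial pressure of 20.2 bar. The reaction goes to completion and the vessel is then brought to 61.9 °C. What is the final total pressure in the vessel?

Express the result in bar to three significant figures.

9.48 bar

With V and T fixed, P_i ∝ n_i, so the mole ratios apply directly to partial pressures at 774 °C.
P(Cl2) required for 9.42 bar of H2 = (1/1) × 9.42 = 9.420 bar; available 20.2 bar, so H2 is limiting.
P(Cl2) remaining = 20.2 − (1/1) × 9.42 = 10.78 bar
P(gaseous products) = (2)/1 × 9.42 = 18.84 bar
P_total at 774 °C = 10.78 + 18.84 = 29.62 bar
Scaling to 61.9 °C: P = 29.62 × 335.05/1047.15 = 9.477 bar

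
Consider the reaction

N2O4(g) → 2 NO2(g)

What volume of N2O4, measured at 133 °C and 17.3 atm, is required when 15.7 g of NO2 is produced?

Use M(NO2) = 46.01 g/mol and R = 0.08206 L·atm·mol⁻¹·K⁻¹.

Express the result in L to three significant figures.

n(NO2) = 15.70 / 46.01 = 0.3412 mol
n(N2O4) = (1/2) × 0.3412 = 0.1706 mol
V = nRT/P = 0.1706 × 0.08206 × 406.15 / 17.3 = 0.3287 L

0.329 L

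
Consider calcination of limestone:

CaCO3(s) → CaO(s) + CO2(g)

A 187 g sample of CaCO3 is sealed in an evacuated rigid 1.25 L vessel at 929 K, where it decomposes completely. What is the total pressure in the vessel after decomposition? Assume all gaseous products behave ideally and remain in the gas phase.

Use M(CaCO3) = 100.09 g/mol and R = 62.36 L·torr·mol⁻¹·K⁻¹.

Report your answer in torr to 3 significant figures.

n(CaCO3) = 187 / 100.09 = 1.868 mol
n(gas produced) = (1/1) × 1.868 = 1.868 mol
P = nRT/V = 1.868 × 62.36 × 929 / 1.25 = 86570 torr

86600 torr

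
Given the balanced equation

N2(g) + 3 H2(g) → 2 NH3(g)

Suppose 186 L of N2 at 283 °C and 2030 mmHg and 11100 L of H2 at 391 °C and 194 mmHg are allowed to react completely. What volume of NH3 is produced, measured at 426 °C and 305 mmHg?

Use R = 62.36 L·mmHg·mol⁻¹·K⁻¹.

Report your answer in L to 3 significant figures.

3110 L

n(N2) = PV/RT = (2030 × 186) / (62.36 × 556.15) = 10.89 mol
n(H2) = PV/RT = (194 × 11100) / (62.36 × 664.15) = 51.99 mol
For 10.89 mol N2, stoichiometry requires (3/1) × 10.89 = 32.67 mol H2; 51.99 mol is available, so N2 is limiting.
n(NH3) = (2/1) × 10.89 = 21.78 mol
V(NH3) = nRT/P = 21.78 × 62.36 × 699.15 / 305 = 3113 L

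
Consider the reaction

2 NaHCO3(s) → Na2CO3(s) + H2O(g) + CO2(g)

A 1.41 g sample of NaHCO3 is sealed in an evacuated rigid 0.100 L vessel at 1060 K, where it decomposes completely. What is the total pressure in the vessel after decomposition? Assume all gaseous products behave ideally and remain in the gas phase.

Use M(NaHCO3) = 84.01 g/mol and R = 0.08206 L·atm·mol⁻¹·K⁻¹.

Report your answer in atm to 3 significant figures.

n(NaHCO3) = 1.41 / 84.01 = 0.01678 mol
n(gas produced) = (2/2) × 0.01678 = 0.01678 mol
P = nRT/V = 0.01678 × 0.08206 × 1060 / 0.100 = 14.60 atm

14.6 atm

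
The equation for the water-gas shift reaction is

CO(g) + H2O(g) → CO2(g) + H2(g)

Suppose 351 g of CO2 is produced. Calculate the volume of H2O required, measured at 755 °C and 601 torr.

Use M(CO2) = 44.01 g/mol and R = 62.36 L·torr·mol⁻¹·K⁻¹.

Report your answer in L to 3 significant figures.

n(CO2) = 351.0 / 44.01 = 7.975 mol
n(H2O) = (1/1) × 7.975 = 7.975 mol
V = nRT/P = 7.975 × 62.36 × 1028.15 / 601 = 850.8 L

851 L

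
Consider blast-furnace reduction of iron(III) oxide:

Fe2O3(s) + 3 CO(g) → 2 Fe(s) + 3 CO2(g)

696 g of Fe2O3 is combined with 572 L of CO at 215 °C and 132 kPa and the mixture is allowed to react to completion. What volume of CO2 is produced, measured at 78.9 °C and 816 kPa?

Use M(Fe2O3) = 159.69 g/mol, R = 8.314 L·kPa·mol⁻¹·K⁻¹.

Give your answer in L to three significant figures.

n(Fe2O3) = 696 / 159.69 = 4.358 mol
n(CO) = PV/RT = (132 × 572) / (8.314 × 488.15) = 18.60 mol
For 4.358 mol Fe2O3, stoichiometry requires (3/1) × 4.358 = 13.07 mol CO; 18.60 mol is available, so Fe2O3 is limiting.
n(CO2) = (3/1) × 4.358 = 13.07 mol
V(CO2) = nRT/P = 13.07 × 8.314 × 352.05 / 816 = 46.88 L

46.9 L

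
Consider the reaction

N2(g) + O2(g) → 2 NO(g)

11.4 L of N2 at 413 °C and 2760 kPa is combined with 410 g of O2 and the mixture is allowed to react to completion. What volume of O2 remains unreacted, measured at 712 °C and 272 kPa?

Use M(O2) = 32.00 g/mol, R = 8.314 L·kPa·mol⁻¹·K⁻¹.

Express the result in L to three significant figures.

n(N2) = PV/RT = (2760 × 11.4) / (8.314 × 686.15) = 5.515 mol
n(O2) = 410 / 32.00 = 12.81 mol
For 5.515 mol N2, stoichiometry requires (1/1) × 5.515 = 5.515 mol O2; 12.81 mol is available, so N2 is limiting.
n(O2) consumed = (1/1) × 5.515 = 5.515 mol; remaining = 12.81 − 5.515 = 7.295 mol
V(O2) = nRT/P = 7.295 × 8.314 × 985.15 / 272 = 219.7 L

220 L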